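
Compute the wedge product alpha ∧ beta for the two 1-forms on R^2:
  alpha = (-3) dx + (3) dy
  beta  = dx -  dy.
alpha ∧ beta = 0

Distribute the wedge, using dx_i ∧ dx_j = -dx_j ∧ dx_i and dx_i ∧ dx_i = 0. For each pair (i, j) with i < j, the coefficient of dx_i ∧ dx_j in alpha ∧ beta is (alpha_i * beta_j - alpha_j * beta_i). Collecting: alpha ∧ beta = 0.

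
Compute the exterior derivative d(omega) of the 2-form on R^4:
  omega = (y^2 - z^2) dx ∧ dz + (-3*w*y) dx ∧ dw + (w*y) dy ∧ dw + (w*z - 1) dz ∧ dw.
d(omega) = (-2*y) dx ∧ dy ∧ dz + (3*w) dx ∧ dy ∧ dw

For a 2-form omega = sum_{i<j} g_{ij} dx_i ∧ dx_j, the exterior derivative is
  d(omega) = sum_{i<j} d(g_{ij}) ∧ dx_i ∧ dx_j = sum_{i<j, k} (∂g_{ij}/∂x_k) dx_k ∧ dx_i ∧ dx_j.
Expand each term, using dx_k ∧ dx_i ∧ dx_j = sgn(permutation) dx_{(a)} ∧ dx_{(b)} ∧ dx_{(c)} with (a < b < c) sorted:
  d(y^2 - z^2) includes (∂/∂y)(y^2 - z^2) dy = (2*y) dy, which multiplied by dx ∧ dz gives (-2*y) dx ∧ dy ∧ dz
  d(-3*w*y) includes (∂/∂y)(-3*w*y) dy = (-3*w) dy, which multiplied by dx ∧ dw gives (3*w) dx ∧ dy ∧ dw
Collecting like 3-forms: d(omega) = (-2*y) dx ∧ dy ∧ dz + (3*w) dx ∧ dy ∧ dw.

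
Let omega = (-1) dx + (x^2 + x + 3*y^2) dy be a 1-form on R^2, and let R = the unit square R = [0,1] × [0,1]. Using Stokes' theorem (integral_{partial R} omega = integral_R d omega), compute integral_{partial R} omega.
integral_(partial R) omega = 2

Stokes: integral_partial_R omega = integral_R d omega with d omega = (∂Q/∂x - ∂P/∂y) dx ∧ dy.
  ∂Q/∂x = 2*x + 1
  ∂P/∂y = 0
  integrand = ∂Q/∂x - ∂P/∂y = 2*x + 1.
Integrating over R: integral_0^1 integral_0^1 (2*x + 1) dx dy = 2.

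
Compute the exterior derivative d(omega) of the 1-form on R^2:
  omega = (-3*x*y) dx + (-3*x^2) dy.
d(omega) = (-3*x) dx ∧ dy

For a 1-form omega = sum_i f_i dx_i, the exterior derivative is
  d(omega) = sum_{i < j} (∂f_j/∂x_i - ∂f_i/∂x_j) dx_i ∧ dx_j.
  coefficient of dx ∧ dy: ∂f_2/∂x - ∂f_1/∂y = ∂(-3*x^2)/∂x - ∂(-3*x*y)/∂y = -3*x
Assembling: d(omega) = (-3*x) dx ∧ dy.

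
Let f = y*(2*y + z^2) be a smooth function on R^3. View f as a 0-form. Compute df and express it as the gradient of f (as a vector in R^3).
df = (0) dx + (4*y + z^2) dy + (2*y*z) dz; grad f = (0, 4*y + z^2, 2*y*z)

For a 0-form f, d f = (∂f/∂x) dx + (∂f/∂y) dy + (∂f/∂z) dz. The components of the vector representation are exactly the entries of grad f in Cartesian coordinates:
  ∂f/∂x = 0
  ∂f/∂y = 4*y + z^2
  ∂f/∂z = 2*y*z.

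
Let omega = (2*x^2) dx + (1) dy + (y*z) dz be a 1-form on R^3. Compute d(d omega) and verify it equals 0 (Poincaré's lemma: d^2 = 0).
d(d omega) = 0

Step 1: d omega = sum_{i<j} (∂f_j/∂x_i - ∂f_i/∂x_j) dx_i ∧ dx_j:
  coeff of dx ∧ dy: 0
  coeff of dx ∧ dz: 0
  coeff of dy ∧ dz: z
Step 2: Apply d again to each 2-form coefficient. The only possible 3-form in R^3 is dx ∧ dy ∧ dz, with coefficient
  ∂(coeff of dy∧dz)/∂x - ∂(coeff of dx∧dz)/∂y + ∂(coeff of dx∧dy)/∂z
  = ∂/∂x (z) - ∂/∂y (0) + ∂/∂z (0).
Each of these terms simplifies to sums of mixed partials that cancel in pairs. The result is 0 (by equality of mixed partials for smooth functions — Schwarz / Clairaut).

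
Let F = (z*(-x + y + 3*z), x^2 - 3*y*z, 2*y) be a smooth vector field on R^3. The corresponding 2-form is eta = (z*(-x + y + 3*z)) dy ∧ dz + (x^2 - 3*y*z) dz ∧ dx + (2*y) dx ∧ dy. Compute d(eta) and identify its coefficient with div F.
d(eta) = (-4*z) dx ∧ dy ∧ dz; div F = -4*z

For a 2-form in R^3 of the form above, applying d gives a 3-form with coefficient ∂P/∂x + ∂Q/∂y + ∂R/∂z:
  ∂P/∂x = -z
  ∂Q/∂y = -3*z
  ∂R/∂z = 0
Sum = -4*z, which is exactly div F.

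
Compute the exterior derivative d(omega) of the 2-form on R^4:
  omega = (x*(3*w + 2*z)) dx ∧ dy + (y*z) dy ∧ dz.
d(omega) = (2*x) dx ∧ dy ∧ dz + (3*x) dx ∧ dy ∧ dw

For a 2-form omega = sum_{i<j} g_{ij} dx_i ∧ dx_j, the exterior derivative is
  d(omega) = sum_{i<j} d(g_{ij}) ∧ dx_i ∧ dx_j = sum_{i<j, k} (∂g_{ij}/∂x_k) dx_k ∧ dx_i ∧ dx_j.
Expand each term, using dx_k ∧ dx_i ∧ dx_j = sgn(permutation) dx_{(a)} ∧ dx_{(b)} ∧ dx_{(c)} with (a < b < c) sorted:
  d(x*(3*w + 2*z)) includes (∂/∂z)(x*(3*w + 2*z)) dz = (2*x) dz, which multiplied by dx ∧ dy gives (2*x) dx ∧ dy ∧ dz
  d(x*(3*w + 2*z)) includes (∂/∂w)(x*(3*w + 2*z)) dw = (3*x) dw, which multiplied by dx ∧ dy gives (3*x) dx ∧ dy ∧ dw
Collecting like 3-forms: d(omega) = (2*x) dx ∧ dy ∧ dz + (3*x) dx ∧ dy ∧ dw.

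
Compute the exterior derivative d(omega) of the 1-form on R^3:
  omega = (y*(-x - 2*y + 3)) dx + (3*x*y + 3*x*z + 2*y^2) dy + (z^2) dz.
d(omega) = (x + 7*y + 3*z - 3) dx ∧ dy + (-3*x) dy ∧ dz

For a 1-form omega = sum_i f_i dx_i, the exterior derivative is
  d(omega) = sum_{i < j} (∂f_j/∂x_i - ∂f_i/∂x_j) dx_i ∧ dx_j.
  coefficient of dx ∧ dy: ∂f_2/∂x - ∂f_1/∂y = ∂(3*x*y + 3*x*z + 2*y^2)/∂x - ∂(y*(-x - 2*y + 3))/∂y = x + 7*y + 3*z - 3
  coefficient of dy ∧ dz: ∂f_3/∂y - ∂f_2/∂z = ∂(z^2)/∂y - ∂(3*x*y + 3*x*z + 2*y^2)/∂z = -3*x
Assembling: d(omega) = (x + 7*y + 3*z - 3) dx ∧ dy + (-3*x) dy ∧ dz.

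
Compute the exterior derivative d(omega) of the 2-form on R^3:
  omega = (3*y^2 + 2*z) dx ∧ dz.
d(omega) = (-6*y) dx ∧ dy ∧ dz

For a 2-form omega = sum_{i<j} g_{ij} dx_i ∧ dx_j, the exterior derivative is
  d(omega) = sum_{i<j} d(g_{ij}) ∧ dx_i ∧ dx_j = sum_{i<j, k} (∂g_{ij}/∂x_k) dx_k ∧ dx_i ∧ dx_j.
Expand each term, using dx_k ∧ dx_i ∧ dx_j = sgn(permutation) dx_{(a)} ∧ dx_{(b)} ∧ dx_{(c)} with (a < b < c) sorted:
  d(3*y^2 + 2*z) includes (∂/∂y)(3*y^2 + 2*z) dy = (6*y) dy, which multiplied by dx ∧ dz gives (-6*y) dx ∧ dy ∧ dz
Collecting like 3-forms: d(omega) = (-6*y) dx ∧ dy ∧ dz.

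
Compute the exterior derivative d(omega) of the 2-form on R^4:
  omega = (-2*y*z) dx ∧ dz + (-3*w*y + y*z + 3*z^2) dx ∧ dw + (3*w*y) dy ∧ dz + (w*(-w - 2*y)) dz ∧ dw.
d(omega) = (2*z) dx ∧ dy ∧ dz + (3*w - z) dx ∧ dy ∧ dw + (-y - 6*z) dx ∧ dz ∧ dw + (-2*w + 3*y) dy ∧ dz ∧ dw

For a 2-form omega = sum_{i<j} g_{ij} dx_i ∧ dx_j, the exterior derivative is
  d(omega) = sum_{i<j} d(g_{ij}) ∧ dx_i ∧ dx_j = sum_{i<j, k} (∂g_{ij}/∂x_k) dx_k ∧ dx_i ∧ dx_j.
Expand each term, using dx_k ∧ dx_i ∧ dx_j = sgn(permutation) dx_{(a)} ∧ dx_{(b)} ∧ dx_{(c)} with (a < b < c) sorted:
  d(-2*y*z) includes (∂/∂y)(-2*y*z) dy = (-2*z) dy, which multiplied by dx ∧ dz gives (2*z) dx ∧ dy ∧ dz
  d(-3*w*y + y*z + 3*z^2) includes (∂/∂y)(-3*w*y + y*z + 3*z^2) dy = (-3*w + z) dy, which multiplied by dx ∧ dw gives (3*w - z) dx ∧ dy ∧ dw
  d(-3*w*y + y*z + 3*z^2) includes (∂/∂z)(-3*w*y + y*z + 3*z^2) dz = (y + 6*z) dz, which multiplied by dx ∧ dw gives (-y - 6*z) dx ∧ dz ∧ dw
  d(3*w*y) includes (∂/∂w)(3*w*y) dw = (3*y) dw, which multiplied by dy ∧ dz gives (3*y) dy ∧ dz ∧ dw
  d(w*(-w - 2*y)) includes (∂/∂y)(w*(-w - 2*y)) dy = (-2*w) dy, which multiplied by dz ∧ dw gives (-2*w) dy ∧ dz ∧ dw
Collecting like 3-forms: d(omega) = (2*z) dx ∧ dy ∧ dz + (3*w - z) dx ∧ dy ∧ dw + (-y - 6*z) dx ∧ dz ∧ dw + (-2*w + 3*y) dy ∧ dz ∧ dw.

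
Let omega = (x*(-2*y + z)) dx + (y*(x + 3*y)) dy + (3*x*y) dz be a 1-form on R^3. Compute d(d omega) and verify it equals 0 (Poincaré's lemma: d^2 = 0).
d(d omega) = 0

Step 1: d omega = sum_{i<j} (∂f_j/∂x_i - ∂f_i/∂x_j) dx_i ∧ dx_j:
  coeff of dx ∧ dy: 2*x + y
  coeff of dx ∧ dz: -x + 3*y
  coeff of dy ∧ dz: 3*x
Step 2: Apply d again to each 2-form coefficient. The only possible 3-form in R^3 is dx ∧ dy ∧ dz, with coefficient
  ∂(coeff of dy∧dz)/∂x - ∂(coeff of dx∧dz)/∂y + ∂(coeff of dx∧dy)/∂z
  = ∂/∂x (3*x) - ∂/∂y (-x + 3*y) + ∂/∂z (2*x + y).
Each of these terms simplifies to sums of mixed partials that cancel in pairs. The result is 0 (by equality of mixed partials for smooth functions — Schwarz / Clairaut).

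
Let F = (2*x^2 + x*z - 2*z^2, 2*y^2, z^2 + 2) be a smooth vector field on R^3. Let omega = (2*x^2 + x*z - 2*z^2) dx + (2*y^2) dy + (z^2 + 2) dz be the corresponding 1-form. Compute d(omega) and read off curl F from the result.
d(omega) = (0) dy ∧ dz + (x - 4*z) dz ∧ dx + (0) dx ∧ dy; curl F = (0, x - 4*z, 0)

d omega = sum_{i<j} (∂f_j/∂x_i - ∂f_i/∂x_j) dx_i ∧ dx_j. Under the identification (dy ∧ dz, dz ∧ dx, dx ∧ dy) ↔ (e_x, e_y, e_z), the coefficients are exactly the components of curl F. Compute:
  ∂R/∂y - ∂Q/∂z = (0) - (0) = 0
  ∂P/∂z - ∂R/∂x = (x - 4*z) - (0) = x - 4*z
  ∂Q/∂x - ∂P/∂y = (0) - (0) = 0.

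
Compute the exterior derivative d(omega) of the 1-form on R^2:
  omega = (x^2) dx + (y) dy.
d(omega) = 0

For a 1-form omega = sum_i f_i dx_i, the exterior derivative is
  d(omega) = sum_{i < j} (∂f_j/∂x_i - ∂f_i/∂x_j) dx_i ∧ dx_j.

Assembling: d(omega) = 0.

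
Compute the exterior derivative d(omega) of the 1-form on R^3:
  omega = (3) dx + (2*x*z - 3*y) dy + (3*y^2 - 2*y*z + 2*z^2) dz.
d(omega) = (2*z) dx ∧ dy + (-2*x + 6*y - 2*z) dy ∧ dz

For a 1-form omega = sum_i f_i dx_i, the exterior derivative is
  d(omega) = sum_{i < j} (∂f_j/∂x_i - ∂f_i/∂x_j) dx_i ∧ dx_j.
  coefficient of dx ∧ dy: ∂f_2/∂x - ∂f_1/∂y = ∂(2*x*z - 3*y)/∂x - ∂(3)/∂y = 2*z
  coefficient of dy ∧ dz: ∂f_3/∂y - ∂f_2/∂z = ∂(3*y^2 - 2*y*z + 2*z^2)/∂y - ∂(2*x*z - 3*y)/∂z = -2*x + 6*y - 2*z
Assembling: d(omega) = (2*z) dx ∧ dy + (-2*x + 6*y - 2*z) dy ∧ dz.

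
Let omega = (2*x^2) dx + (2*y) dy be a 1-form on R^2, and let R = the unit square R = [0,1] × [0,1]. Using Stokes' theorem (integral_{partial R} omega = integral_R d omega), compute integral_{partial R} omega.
integral_(partial R) omega = 0

Stokes: integral_partial_R omega = integral_R d omega with d omega = (∂Q/∂x - ∂P/∂y) dx ∧ dy.
  ∂Q/∂x = 0
  ∂P/∂y = 0
  integrand = ∂Q/∂x - ∂P/∂y = 0.
Integrating over R: integral_0^1 integral_0^1 (0) dx dy = 0.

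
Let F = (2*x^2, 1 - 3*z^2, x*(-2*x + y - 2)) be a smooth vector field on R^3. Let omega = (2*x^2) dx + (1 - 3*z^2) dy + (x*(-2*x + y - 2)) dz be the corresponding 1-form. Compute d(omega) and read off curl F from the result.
d(omega) = (x + 6*z) dy ∧ dz + (4*x - y + 2) dz ∧ dx + (0) dx ∧ dy; curl F = (x + 6*z, 4*x - y + 2, 0)

d omega = sum_{i<j} (∂f_j/∂x_i - ∂f_i/∂x_j) dx_i ∧ dx_j. Under the identification (dy ∧ dz, dz ∧ dx, dx ∧ dy) ↔ (e_x, e_y, e_z), the coefficients are exactly the components of curl F. Compute:
  ∂R/∂y - ∂Q/∂z = (x) - (-6*z) = x + 6*z
  ∂P/∂z - ∂R/∂x = (0) - (-4*x + y - 2) = 4*x - y + 2
  ∂Q/∂x - ∂P/∂y = (0) - (0) = 0.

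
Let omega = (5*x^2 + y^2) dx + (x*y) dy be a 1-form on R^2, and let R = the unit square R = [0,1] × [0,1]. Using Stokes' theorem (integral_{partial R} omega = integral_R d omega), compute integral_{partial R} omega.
integral_(partial R) omega = -1/2

Stokes: integral_partial_R omega = integral_R d omega with d omega = (∂Q/∂x - ∂P/∂y) dx ∧ dy.
  ∂Q/∂x = y
  ∂P/∂y = 2*y
  integrand = ∂Q/∂x - ∂P/∂y = -y.
Integrating over R: integral_0^1 integral_0^1 (-y) dx dy = -1/2.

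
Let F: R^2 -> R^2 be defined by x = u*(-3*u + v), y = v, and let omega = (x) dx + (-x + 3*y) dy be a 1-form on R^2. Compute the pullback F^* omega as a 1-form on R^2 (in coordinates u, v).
F^* omega = (u*(18*u^2 - 9*u*v + v^2)) du + (-3*u^3 + u^2*v + 3*u^2 - u*v + 3*v) dv

Using F^*(f dg) = (f ∘ F) d(g ∘ F), substitute each coordinate x_i by F_i(u, v) in f_i, and replace dx_i by d F_i = (∂F_i/∂u) du + (∂F_i/∂v) dv.
  For the x component: f_1(F) = u*(-3*u + v); d F_1 = (-6*u + v) du + (u) dv
  For the y component: f_2(F) = 3*u^2 - u*v + 3*v; d F_2 = (0) du + (1) dv
Combining and collecting du, dv coefficients:
  coeff of du: u*(18*u^2 - 9*u*v + v^2)
  coeff of dv: -3*u^3 + u^2*v + 3*u^2 - u*v + 3*v
F^* omega = (u*(18*u^2 - 9*u*v + v^2)) du + (-3*u^3 + u^2*v + 3*u^2 - u*v + 3*v) dv.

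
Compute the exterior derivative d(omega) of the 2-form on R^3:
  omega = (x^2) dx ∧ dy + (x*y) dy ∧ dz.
d(omega) = (y) dx ∧ dy ∧ dz

For a 2-form omega = sum_{i<j} g_{ij} dx_i ∧ dx_j, the exterior derivative is
  d(omega) = sum_{i<j} d(g_{ij}) ∧ dx_i ∧ dx_j = sum_{i<j, k} (∂g_{ij}/∂x_k) dx_k ∧ dx_i ∧ dx_j.
Expand each term, using dx_k ∧ dx_i ∧ dx_j = sgn(permutation) dx_{(a)} ∧ dx_{(b)} ∧ dx_{(c)} with (a < b < c) sorted:
  d(x*y) includes (∂/∂x)(x*y) dx = (y) dx, which multiplied by dy ∧ dz gives (y) dx ∧ dy ∧ dz
Collecting like 3-forms: d(omega) = (y) dx ∧ dy ∧ dz.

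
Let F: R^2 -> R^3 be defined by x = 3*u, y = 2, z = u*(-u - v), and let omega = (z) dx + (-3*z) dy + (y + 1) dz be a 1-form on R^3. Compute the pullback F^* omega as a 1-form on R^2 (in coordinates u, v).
F^* omega = (-3*u^2 - 3*u*v - 6*u - 3*v) du + (-3*u) dv

Using F^*(f dg) = (f ∘ F) d(g ∘ F), substitute each coordinate x_i by F_i(u, v) in f_i, and replace dx_i by d F_i = (∂F_i/∂u) du + (∂F_i/∂v) dv.
  For the x component: f_1(F) = u*(-u - v); d F_1 = (3) du + (0) dv
  For the y component: f_2(F) = 3*u*(u + v); d F_2 = (0) du + (0) dv
  For the z component: f_3(F) = 3; d F_3 = (-2*u - v) du + (-u) dv
Combining and collecting du, dv coefficients:
  coeff of du: -3*u^2 - 3*u*v - 6*u - 3*v
  coeff of dv: -3*u
F^* omega = (-3*u^2 - 3*u*v - 6*u - 3*v) du + (-3*u) dv.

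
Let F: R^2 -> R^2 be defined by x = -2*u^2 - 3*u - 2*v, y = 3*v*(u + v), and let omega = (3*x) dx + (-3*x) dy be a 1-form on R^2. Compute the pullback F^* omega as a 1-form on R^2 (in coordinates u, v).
F^* omega = (24*u^3 + 18*u^2*v + 54*u^2 + 51*u*v + 27*u + 18*v^2 + 18*v) du + (18*u^3 + 36*u^2*v + 39*u^2 + 72*u*v + 18*u + 36*v^2 + 12*v) dv

Using F^*(f dg) = (f ∘ F) d(g ∘ F), substitute each coordinate x_i by F_i(u, v) in f_i, and replace dx_i by d F_i = (∂F_i/∂u) du + (∂F_i/∂v) dv.
  For the x component: f_1(F) = -6*u^2 - 9*u - 6*v; d F_1 = (-4*u - 3) du + (-2) dv
  For the y component: f_2(F) = 6*u^2 + 9*u + 6*v; d F_2 = (3*v) du + (3*u + 6*v) dv
Combining and collecting du, dv coefficients:
  coeff of du: 24*u^3 + 18*u^2*v + 54*u^2 + 51*u*v + 27*u + 18*v^2 + 18*v
  coeff of dv: 18*u^3 + 36*u^2*v + 39*u^2 + 72*u*v + 18*u + 36*v^2 + 12*v
F^* omega = (24*u^3 + 18*u^2*v + 54*u^2 + 51*u*v + 27*u + 18*v^2 + 18*v) du + (18*u^3 + 36*u^2*v + 39*u^2 + 72*u*v + 18*u + 36*v^2 + 12*v) dv.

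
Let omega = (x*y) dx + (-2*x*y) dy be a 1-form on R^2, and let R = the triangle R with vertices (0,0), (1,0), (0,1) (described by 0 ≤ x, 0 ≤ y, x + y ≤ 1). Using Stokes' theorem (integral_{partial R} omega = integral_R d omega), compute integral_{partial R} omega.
integral_(partial R) omega = -1/2

Stokes: integral_partial_R omega = integral_R d omega with d omega = (∂Q/∂x - ∂P/∂y) dx ∧ dy.
  ∂Q/∂x = -2*y
  ∂P/∂y = x
  integrand = ∂Q/∂x - ∂P/∂y = -x - 2*y.
Integrating over R: integral_0^1 integral_0^{1-x} (-x - 2*y) dy dx = -1/2.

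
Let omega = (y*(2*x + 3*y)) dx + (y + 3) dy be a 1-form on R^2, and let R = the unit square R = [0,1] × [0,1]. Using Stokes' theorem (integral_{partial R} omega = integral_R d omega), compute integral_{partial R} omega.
integral_(partial R) omega = -4

Stokes: integral_partial_R omega = integral_R d omega with d omega = (∂Q/∂x - ∂P/∂y) dx ∧ dy.
  ∂Q/∂x = 0
  ∂P/∂y = 2*x + 6*y
  integrand = ∂Q/∂x - ∂P/∂y = -2*x - 6*y.
Integrating over R: integral_0^1 integral_0^1 (-2*x - 6*y) dx dy = -4.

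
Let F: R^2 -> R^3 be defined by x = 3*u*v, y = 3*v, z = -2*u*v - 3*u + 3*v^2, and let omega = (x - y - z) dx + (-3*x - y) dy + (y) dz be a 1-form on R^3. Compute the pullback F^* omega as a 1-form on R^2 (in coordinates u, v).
F^* omega = (3*v*(5*u*v + 3*u - 3*v^2 - 5*v - 3)) du + (15*u^2*v + 9*u^2 - 9*u*v^2 - 42*u*v + 18*v^2 - 9*v) dv

Using F^*(f dg) = (f ∘ F) d(g ∘ F), substitute each coordinate x_i by F_i(u, v) in f_i, and replace dx_i by d F_i = (∂F_i/∂u) du + (∂F_i/∂v) dv.
  For the x component: f_1(F) = 5*u*v + 3*u - 3*v^2 - 3*v; d F_1 = (3*v) du + (3*u) dv
  For the y component: f_2(F) = 3*v*(-3*u - 1); d F_2 = (0) du + (3) dv
  For the z component: f_3(F) = 3*v; d F_3 = (-2*v - 3) du + (-2*u + 6*v) dv
Combining and collecting du, dv coefficients:
  coeff of du: 3*v*(5*u*v + 3*u - 3*v^2 - 5*v - 3)
  coeff of dv: 15*u^2*v + 9*u^2 - 9*u*v^2 - 42*u*v + 18*v^2 - 9*v
F^* omega = (3*v*(5*u*v + 3*u - 3*v^2 - 5*v - 3)) du + (15*u^2*v + 9*u^2 - 9*u*v^2 - 42*u*v + 18*v^2 - 9*v) dv.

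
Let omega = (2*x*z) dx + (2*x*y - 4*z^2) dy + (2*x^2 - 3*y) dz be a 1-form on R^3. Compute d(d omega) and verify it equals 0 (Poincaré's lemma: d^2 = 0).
d(d omega) = 0

Step 1: d omega = sum_{i<j} (∂f_j/∂x_i - ∂f_i/∂x_j) dx_i ∧ dx_j:
  coeff of dx ∧ dy: 2*y
  coeff of dx ∧ dz: 2*x
  coeff of dy ∧ dz: 8*z - 3
Step 2: Apply d again to each 2-form coefficient. The only possible 3-form in R^3 is dx ∧ dy ∧ dz, with coefficient
  ∂(coeff of dy∧dz)/∂x - ∂(coeff of dx∧dz)/∂y + ∂(coeff of dx∧dy)/∂z
  = ∂/∂x (8*z - 3) - ∂/∂y (2*x) + ∂/∂z (2*y).
Each of these terms simplifies to sums of mixed partials that cancel in pairs. The result is 0 (by equality of mixed partials for smooth functions — Schwarz / Clairaut).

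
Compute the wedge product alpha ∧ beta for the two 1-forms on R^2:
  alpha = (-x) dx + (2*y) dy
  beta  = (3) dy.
alpha ∧ beta = (-3*x) dx ∧ dy

Distribute the wedge, using dx_i ∧ dx_j = -dx_j ∧ dx_i and dx_i ∧ dx_i = 0. For each pair (i, j) with i < j, the coefficient of dx_i ∧ dx_j in alpha ∧ beta is (alpha_i * beta_j - alpha_j * beta_i). Collecting: alpha ∧ beta = (-3*x) dx ∧ dy.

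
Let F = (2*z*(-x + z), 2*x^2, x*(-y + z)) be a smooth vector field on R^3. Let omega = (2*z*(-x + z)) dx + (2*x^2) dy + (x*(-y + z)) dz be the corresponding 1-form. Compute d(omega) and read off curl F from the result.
d(omega) = (-x) dy ∧ dz + (-2*x + y + 3*z) dz ∧ dx + (4*x) dx ∧ dy; curl F = (-x, -2*x + y + 3*z, 4*x)

d omega = sum_{i<j} (∂f_j/∂x_i - ∂f_i/∂x_j) dx_i ∧ dx_j. Under the identification (dy ∧ dz, dz ∧ dx, dx ∧ dy) ↔ (e_x, e_y, e_z), the coefficients are exactly the components of curl F. Compute:
  ∂R/∂y - ∂Q/∂z = (-x) - (0) = -x
  ∂P/∂z - ∂R/∂x = (-2*x + 4*z) - (-y + z) = -2*x + y + 3*z
  ∂Q/∂x - ∂P/∂y = (4*x) - (0) = 4*x.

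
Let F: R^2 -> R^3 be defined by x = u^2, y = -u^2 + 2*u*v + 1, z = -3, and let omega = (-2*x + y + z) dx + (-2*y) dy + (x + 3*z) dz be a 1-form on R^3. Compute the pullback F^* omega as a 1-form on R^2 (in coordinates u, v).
F^* omega = (-10*u^3 + 16*u^2*v - 8*u*v^2 - 4*v) du + (4*u*(u^2 - 2*u*v - 1)) dv

Using F^*(f dg) = (f ∘ F) d(g ∘ F), substitute each coordinate x_i by F_i(u, v) in f_i, and replace dx_i by d F_i = (∂F_i/∂u) du + (∂F_i/∂v) dv.
  For the x component: f_1(F) = -3*u^2 + 2*u*v - 2; d F_1 = (2*u) du + (0) dv
  For the y component: f_2(F) = 2*u^2 - 4*u*v - 2; d F_2 = (-2*u + 2*v) du + (2*u) dv
  For the z component: f_3(F) = u^2 - 9; d F_3 = (0) du + (0) dv
Combining and collecting du, dv coefficients:
  coeff of du: -10*u^3 + 16*u^2*v - 8*u*v^2 - 4*v
  coeff of dv: 4*u*(u^2 - 2*u*v - 1)
F^* omega = (-10*u^3 + 16*u^2*v - 8*u*v^2 - 4*v) du + (4*u*(u^2 - 2*u*v - 1)) dv.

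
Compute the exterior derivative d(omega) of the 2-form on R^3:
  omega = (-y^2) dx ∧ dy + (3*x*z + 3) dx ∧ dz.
d(omega) = 0

For a 2-form omega = sum_{i<j} g_{ij} dx_i ∧ dx_j, the exterior derivative is
  d(omega) = sum_{i<j} d(g_{ij}) ∧ dx_i ∧ dx_j = sum_{i<j, k} (∂g_{ij}/∂x_k) dx_k ∧ dx_i ∧ dx_j.
Expand each term, using dx_k ∧ dx_i ∧ dx_j = sgn(permutation) dx_{(a)} ∧ dx_{(b)} ∧ dx_{(c)} with (a < b < c) sorted:

Collecting like 3-forms: d(omega) = 0.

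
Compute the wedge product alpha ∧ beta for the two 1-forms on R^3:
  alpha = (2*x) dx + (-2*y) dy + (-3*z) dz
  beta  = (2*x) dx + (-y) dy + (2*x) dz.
alpha ∧ beta = (2*x*y) dx ∧ dy + (2*x*(2*x + 3*z)) dx ∧ dz + (-y*(4*x + 3*z)) dy ∧ dz

Distribute the wedge, using dx_i ∧ dx_j = -dx_j ∧ dx_i and dx_i ∧ dx_i = 0. For each pair (i, j) with i < j, the coefficient of dx_i ∧ dx_j in alpha ∧ beta is (alpha_i * beta_j - alpha_j * beta_i). Collecting: alpha ∧ beta = (2*x*y) dx ∧ dy + (2*x*(2*x + 3*z)) dx ∧ dz + (-y*(4*x + 3*z)) dy ∧ dz.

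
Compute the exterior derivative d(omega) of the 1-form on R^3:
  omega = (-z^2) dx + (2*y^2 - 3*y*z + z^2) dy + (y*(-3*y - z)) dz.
d(omega) = (2*z) dx ∧ dz + (-3*y - 3*z) dy ∧ dz

For a 1-form omega = sum_i f_i dx_i, the exterior derivative is
  d(omega) = sum_{i < j} (∂f_j/∂x_i - ∂f_i/∂x_j) dx_i ∧ dx_j.
  coefficient of dx ∧ dz: ∂f_3/∂x - ∂f_1/∂z = ∂(y*(-3*y - z))/∂x - ∂(-z^2)/∂z = 2*z
  coefficient of dy ∧ dz: ∂f_3/∂y - ∂f_2/∂z = ∂(y*(-3*y - z))/∂y - ∂(2*y^2 - 3*y*z + z^2)/∂z = -3*y - 3*z
Assembling: d(omega) = (2*z) dx ∧ dz + (-3*y - 3*z) dy ∧ dz.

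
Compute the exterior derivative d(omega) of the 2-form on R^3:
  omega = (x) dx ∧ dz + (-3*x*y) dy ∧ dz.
d(omega) = (-3*y) dx ∧ dy ∧ dz

For a 2-form omega = sum_{i<j} g_{ij} dx_i ∧ dx_j, the exterior derivative is
  d(omega) = sum_{i<j} d(g_{ij}) ∧ dx_i ∧ dx_j = sum_{i<j, k} (∂g_{ij}/∂x_k) dx_k ∧ dx_i ∧ dx_j.
Expand each term, using dx_k ∧ dx_i ∧ dx_j = sgn(permutation) dx_{(a)} ∧ dx_{(b)} ∧ dx_{(c)} with (a < b < c) sorted:
  d(-3*x*y) includes (∂/∂x)(-3*x*y) dx = (-3*y) dx, which multiplied by dy ∧ dz gives (-3*y) dx ∧ dy ∧ dz
Collecting like 3-forms: d(omega) = (-3*y) dx ∧ dy ∧ dz.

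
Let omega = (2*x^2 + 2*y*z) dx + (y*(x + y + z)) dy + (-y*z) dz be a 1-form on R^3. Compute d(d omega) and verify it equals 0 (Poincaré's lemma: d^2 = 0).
d(d omega) = 0

Step 1: d omega = sum_{i<j} (∂f_j/∂x_i - ∂f_i/∂x_j) dx_i ∧ dx_j:
  coeff of dx ∧ dy: y - 2*z
  coeff of dx ∧ dz: -2*y
  coeff of dy ∧ dz: -y - z
Step 2: Apply d again to each 2-form coefficient. The only possible 3-form in R^3 is dx ∧ dy ∧ dz, with coefficient
  ∂(coeff of dy∧dz)/∂x - ∂(coeff of dx∧dz)/∂y + ∂(coeff of dx∧dy)/∂z
  = ∂/∂x (-y - z) - ∂/∂y (-2*y) + ∂/∂z (y - 2*z).
Each of these terms simplifies to sums of mixed partials that cancel in pairs. The result is 0 (by equality of mixed partials for smooth functions — Schwarz / Clairaut).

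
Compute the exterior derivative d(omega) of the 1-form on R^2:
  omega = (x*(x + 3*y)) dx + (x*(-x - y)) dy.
d(omega) = (-5*x - y) dx ∧ dy

For a 1-form omega = sum_i f_i dx_i, the exterior derivative is
  d(omega) = sum_{i < j} (∂f_j/∂x_i - ∂f_i/∂x_j) dx_i ∧ dx_j.
  coefficient of dx ∧ dy: ∂f_2/∂x - ∂f_1/∂y = ∂(x*(-x - y))/∂x - ∂(x*(x + 3*y))/∂y = -5*x - y
Assembling: d(omega) = (-5*x - y) dx ∧ dy.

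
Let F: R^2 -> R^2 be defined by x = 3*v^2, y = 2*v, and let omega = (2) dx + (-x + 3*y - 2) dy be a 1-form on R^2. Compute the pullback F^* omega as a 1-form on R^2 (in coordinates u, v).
F^* omega = (-6*v^2 + 24*v - 4) dv

Using F^*(f dg) = (f ∘ F) d(g ∘ F), substitute each coordinate x_i by F_i(u, v) in f_i, and replace dx_i by d F_i = (∂F_i/∂u) du + (∂F_i/∂v) dv.
  For the x component: f_1(F) = 2; d F_1 = (0) du + (6*v) dv
  For the y component: f_2(F) = -3*v^2 + 6*v - 2; d F_2 = (0) du + (2) dv
Combining and collecting du, dv coefficients:
  coeff of du: 0
  coeff of dv: -6*v^2 + 24*v - 4
F^* omega = (-6*v^2 + 24*v - 4) dv.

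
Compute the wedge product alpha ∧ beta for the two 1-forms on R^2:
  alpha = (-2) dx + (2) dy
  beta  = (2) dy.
alpha ∧ beta = (-4) dx ∧ dy

Distribute the wedge, using dx_i ∧ dx_j = -dx_j ∧ dx_i and dx_i ∧ dx_i = 0. For each pair (i, j) with i < j, the coefficient of dx_i ∧ dx_j in alpha ∧ beta is (alpha_i * beta_j - alpha_j * beta_i). Collecting: alpha ∧ beta = (-4) dx ∧ dy.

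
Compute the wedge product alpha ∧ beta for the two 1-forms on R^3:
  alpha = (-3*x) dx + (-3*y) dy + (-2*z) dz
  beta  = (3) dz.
alpha ∧ beta = (-9*x) dx ∧ dz + (-9*y) dy ∧ dz

Distribute the wedge, using dx_i ∧ dx_j = -dx_j ∧ dx_i and dx_i ∧ dx_i = 0. For each pair (i, j) with i < j, the coefficient of dx_i ∧ dx_j in alpha ∧ beta is (alpha_i * beta_j - alpha_j * beta_i). Collecting: alpha ∧ beta = (-9*x) dx ∧ dz + (-9*y) dy ∧ dz.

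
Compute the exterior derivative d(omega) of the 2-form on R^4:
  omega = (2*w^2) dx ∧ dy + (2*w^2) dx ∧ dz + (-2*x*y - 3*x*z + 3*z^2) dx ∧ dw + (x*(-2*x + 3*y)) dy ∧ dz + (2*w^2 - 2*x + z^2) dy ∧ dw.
d(omega) = (4*w + 2*x - 2) dx ∧ dy ∧ dw + (4*w + 3*x - 6*z) dx ∧ dz ∧ dw + (-4*x + 3*y) dx ∧ dy ∧ dz + (-2*z) dy ∧ dz ∧ dw

For a 2-form omega = sum_{i<j} g_{ij} dx_i ∧ dx_j, the exterior derivative is
  d(omega) = sum_{i<j} d(g_{ij}) ∧ dx_i ∧ dx_j = sum_{i<j, k} (∂g_{ij}/∂x_k) dx_k ∧ dx_i ∧ dx_j.
Expand each term, using dx_k ∧ dx_i ∧ dx_j = sgn(permutation) dx_{(a)} ∧ dx_{(b)} ∧ dx_{(c)} with (a < b < c) sorted:
  d(2*w^2) includes (∂/∂w)(2*w^2) dw = (4*w) dw, which multiplied by dx ∧ dy gives (4*w) dx ∧ dy ∧ dw
  d(2*w^2) includes (∂/∂w)(2*w^2) dw = (4*w) dw, which multiplied by dx ∧ dz gives (4*w) dx ∧ dz ∧ dw
  d(-2*x*y - 3*x*z + 3*z^2) includes (∂/∂y)(-2*x*y - 3*x*z + 3*z^2) dy = (-2*x) dy, which multiplied by dx ∧ dw gives (2*x) dx ∧ dy ∧ dw
  d(-2*x*y - 3*x*z + 3*z^2) includes (∂/∂z)(-2*x*y - 3*x*z + 3*z^2) dz = (-3*x + 6*z) dz, which multiplied by dx ∧ dw gives (3*x - 6*z) dx ∧ dz ∧ dw
  d(x*(-2*x + 3*y)) includes (∂/∂x)(x*(-2*x + 3*y)) dx = (-4*x + 3*y) dx, which multiplied by dy ∧ dz gives (-4*x + 3*y) dx ∧ dy ∧ dz
  d(2*w^2 - 2*x + z^2) includes (∂/∂x)(2*w^2 - 2*x + z^2) dx = (-2) dx, which multiplied by dy ∧ dw gives (-2) dx ∧ dy ∧ dw
  d(2*w^2 - 2*x + z^2) includes (∂/∂z)(2*w^2 - 2*x + z^2) dz = (2*z) dz, which multiplied by dy ∧ dw gives (-2*z) dy ∧ dz ∧ dw
Collecting like 3-forms: d(omega) = (4*w + 2*x - 2) dx ∧ dy ∧ dw + (4*w + 3*x - 6*z) dx ∧ dz ∧ dw + (-4*x + 3*y) dx ∧ dy ∧ dz + (-2*z) dy ∧ dz ∧ dw.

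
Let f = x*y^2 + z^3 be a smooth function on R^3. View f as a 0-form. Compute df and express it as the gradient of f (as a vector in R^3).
df = (y^2) dx + (2*x*y) dy + (3*z^2) dz; grad f = (y^2, 2*x*y, 3*z^2)

For a 0-form f, d f = (∂f/∂x) dx + (∂f/∂y) dy + (∂f/∂z) dz. The components of the vector representation are exactly the entries of grad f in Cartesian coordinates:
  ∂f/∂x = y^2
  ∂f/∂y = 2*x*y
  ∂f/∂z = 3*z^2.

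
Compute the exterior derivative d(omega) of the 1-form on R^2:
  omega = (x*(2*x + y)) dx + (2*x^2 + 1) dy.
d(omega) = (3*x) dx ∧ dy

For a 1-form omega = sum_i f_i dx_i, the exterior derivative is
  d(omega) = sum_{i < j} (∂f_j/∂x_i - ∂f_i/∂x_j) dx_i ∧ dx_j.
  coefficient of dx ∧ dy: ∂f_2/∂x - ∂f_1/∂y = ∂(2*x^2 + 1)/∂x - ∂(x*(2*x + y))/∂y = 3*x
Assembling: d(omega) = (3*x) dx ∧ dy.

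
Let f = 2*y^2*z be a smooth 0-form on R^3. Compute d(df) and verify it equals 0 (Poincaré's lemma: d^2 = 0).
d(df) = 0

Step 1: df = sum_i (∂f/∂x_i) dx_i = (0) dx + (4*y*z) dy + (2*y^2) dz.
Step 2: Apply d again. Using the 1-form formula, the coefficient of dx ∧ dy in d(df) is ∂^2 f/∂x ∂y - ∂^2 f/∂y ∂x = (0) - (0) = 0 (equality of mixed partials for smooth f).
Similarly for dx ∧ dz and dy ∧ dz — all coefficients vanish. So d(df) = 0.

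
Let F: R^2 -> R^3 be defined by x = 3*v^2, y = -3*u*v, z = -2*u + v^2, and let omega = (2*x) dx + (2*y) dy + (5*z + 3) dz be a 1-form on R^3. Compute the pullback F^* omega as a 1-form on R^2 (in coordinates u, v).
F^* omega = (18*u*v^2 + 20*u - 10*v^2 - 6) du + (2*v*(9*u^2 - 10*u + 23*v^2 + 3)) dv

Using F^*(f dg) = (f ∘ F) d(g ∘ F), substitute each coordinate x_i by F_i(u, v) in f_i, and replace dx_i by d F_i = (∂F_i/∂u) du + (∂F_i/∂v) dv.
  For the x component: f_1(F) = 6*v^2; d F_1 = (0) du + (6*v) dv
  For the y component: f_2(F) = -6*u*v; d F_2 = (-3*v) du + (-3*u) dv
  For the z component: f_3(F) = -10*u + 5*v^2 + 3; d F_3 = (-2) du + (2*v) dv
Combining and collecting du, dv coefficients:
  coeff of du: 18*u*v^2 + 20*u - 10*v^2 - 6
  coeff of dv: 2*v*(9*u^2 - 10*u + 23*v^2 + 3)
F^* omega = (18*u*v^2 + 20*u - 10*v^2 - 6) du + (2*v*(9*u^2 - 10*u + 23*v^2 + 3)) dv.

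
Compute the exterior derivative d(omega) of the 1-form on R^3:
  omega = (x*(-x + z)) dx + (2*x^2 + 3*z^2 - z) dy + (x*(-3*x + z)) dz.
d(omega) = (4*x) dx ∧ dy + (-7*x + z) dx ∧ dz + (1 - 6*z) dy ∧ dz

For a 1-form omega = sum_i f_i dx_i, the exterior derivative is
  d(omega) = sum_{i < j} (∂f_j/∂x_i - ∂f_i/∂x_j) dx_i ∧ dx_j.
  coefficient of dx ∧ dy: ∂f_2/∂x - ∂f_1/∂y = ∂(2*x^2 + 3*z^2 - z)/∂x - ∂(x*(-x + z))/∂y = 4*x
  coefficient of dx ∧ dz: ∂f_3/∂x - ∂f_1/∂z = ∂(x*(-3*x + z))/∂x - ∂(x*(-x + z))/∂z = -7*x + z
  coefficient of dy ∧ dz: ∂f_3/∂y - ∂f_2/∂z = ∂(x*(-3*x + z))/∂y - ∂(2*x^2 + 3*z^2 - z)/∂z = 1 - 6*z
Assembling: d(omega) = (4*x) dx ∧ dy + (-7*x + z) dx ∧ dz + (1 - 6*z) dy ∧ dz.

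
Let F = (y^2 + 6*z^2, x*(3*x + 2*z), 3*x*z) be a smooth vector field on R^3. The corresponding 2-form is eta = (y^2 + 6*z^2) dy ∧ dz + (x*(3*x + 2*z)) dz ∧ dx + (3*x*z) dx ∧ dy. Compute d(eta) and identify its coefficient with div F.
d(eta) = (3*x) dx ∧ dy ∧ dz; div F = 3*x

For a 2-form in R^3 of the form above, applying d gives a 3-form with coefficient ∂P/∂x + ∂Q/∂y + ∂R/∂z:
  ∂P/∂x = 0
  ∂Q/∂y = 0
  ∂R/∂z = 3*x
Sum = 3*x, which is exactly div F.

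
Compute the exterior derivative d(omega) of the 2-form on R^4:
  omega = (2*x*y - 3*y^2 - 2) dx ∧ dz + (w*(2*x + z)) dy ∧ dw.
d(omega) = (-2*x + 6*y) dx ∧ dy ∧ dz + (2*w) dx ∧ dy ∧ dw + (-w) dy ∧ dz ∧ dw

For a 2-form omega = sum_{i<j} g_{ij} dx_i ∧ dx_j, the exterior derivative is
  d(omega) = sum_{i<j} d(g_{ij}) ∧ dx_i ∧ dx_j = sum_{i<j, k} (∂g_{ij}/∂x_k) dx_k ∧ dx_i ∧ dx_j.
Expand each term, using dx_k ∧ dx_i ∧ dx_j = sgn(permutation) dx_{(a)} ∧ dx_{(b)} ∧ dx_{(c)} with (a < b < c) sorted:
  d(2*x*y - 3*y^2 - 2) includes (∂/∂y)(2*x*y - 3*y^2 - 2) dy = (2*x - 6*y) dy, which multiplied by dx ∧ dz gives (-2*x + 6*y) dx ∧ dy ∧ dz
  d(w*(2*x + z)) includes (∂/∂x)(w*(2*x + z)) dx = (2*w) dx, which multiplied by dy ∧ dw gives (2*w) dx ∧ dy ∧ dw
  d(w*(2*x + z)) includes (∂/∂z)(w*(2*x + z)) dz = (w) dz, which multiplied by dy ∧ dw gives (-w) dy ∧ dz ∧ dw
Collecting like 3-forms: d(omega) = (-2*x + 6*y) dx ∧ dy ∧ dz + (2*w) dx ∧ dy ∧ dw + (-w) dy ∧ dz ∧ dw.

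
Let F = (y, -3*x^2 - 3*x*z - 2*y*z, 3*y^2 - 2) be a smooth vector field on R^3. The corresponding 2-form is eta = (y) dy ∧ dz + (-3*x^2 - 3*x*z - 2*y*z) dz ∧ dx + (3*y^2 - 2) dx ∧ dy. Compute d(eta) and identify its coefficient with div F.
d(eta) = (-2*z) dx ∧ dy ∧ dz; div F = -2*z

For a 2-form in R^3 of the form above, applying d gives a 3-form with coefficient ∂P/∂x + ∂Q/∂y + ∂R/∂z:
  ∂P/∂x = 0
  ∂Q/∂y = -2*z
  ∂R/∂z = 0
Sum = -2*z, which is exactly div F.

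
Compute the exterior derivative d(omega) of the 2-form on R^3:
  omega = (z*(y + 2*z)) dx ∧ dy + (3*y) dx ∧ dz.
d(omega) = (y + 4*z - 3) dx ∧ dy ∧ dz

For a 2-form omega = sum_{i<j} g_{ij} dx_i ∧ dx_j, the exterior derivative is
  d(omega) = sum_{i<j} d(g_{ij}) ∧ dx_i ∧ dx_j = sum_{i<j, k} (∂g_{ij}/∂x_k) dx_k ∧ dx_i ∧ dx_j.
Expand each term, using dx_k ∧ dx_i ∧ dx_j = sgn(permutation) dx_{(a)} ∧ dx_{(b)} ∧ dx_{(c)} with (a < b < c) sorted:
  d(z*(y + 2*z)) includes (∂/∂z)(z*(y + 2*z)) dz = (y + 4*z) dz, which multiplied by dx ∧ dy gives (y + 4*z) dx ∧ dy ∧ dz
  d(3*y) includes (∂/∂y)(3*y) dy = (3) dy, which multiplied by dx ∧ dz gives (-3) dx ∧ dy ∧ dz
Collecting like 3-forms: d(omega) = (y + 4*z - 3) dx ∧ dy ∧ dz.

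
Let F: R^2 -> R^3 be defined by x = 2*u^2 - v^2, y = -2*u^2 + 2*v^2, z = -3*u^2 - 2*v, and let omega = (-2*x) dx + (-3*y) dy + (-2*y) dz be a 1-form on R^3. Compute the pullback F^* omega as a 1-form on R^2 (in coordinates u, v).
F^* omega = (-64*u^3 + 56*u*v^2) du + (32*u^2*v - 8*u^2 - 28*v^3 + 8*v^2) dv

Using F^*(f dg) = (f ∘ F) d(g ∘ F), substitute each coordinate x_i by F_i(u, v) in f_i, and replace dx_i by d F_i = (∂F_i/∂u) du + (∂F_i/∂v) dv.
  For the x component: f_1(F) = -4*u^2 + 2*v^2; d F_1 = (4*u) du + (-2*v) dv
  For the y component: f_2(F) = 6*u^2 - 6*v^2; d F_2 = (-4*u) du + (4*v) dv
  For the z component: f_3(F) = 4*u^2 - 4*v^2; d F_3 = (-6*u) du + (-2) dv
Combining and collecting du, dv coefficients:
  coeff of du: -64*u^3 + 56*u*v^2
  coeff of dv: 32*u^2*v - 8*u^2 - 28*v^3 + 8*v^2
F^* omega = (-64*u^3 + 56*u*v^2) du + (32*u^2*v - 8*u^2 - 28*v^3 + 8*v^2) dv.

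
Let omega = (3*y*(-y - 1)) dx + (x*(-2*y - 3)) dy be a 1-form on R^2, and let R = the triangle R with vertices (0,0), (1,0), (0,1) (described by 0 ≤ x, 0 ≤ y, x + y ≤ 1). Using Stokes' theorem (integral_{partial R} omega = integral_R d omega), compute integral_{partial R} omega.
integral_(partial R) omega = 2/3

Stokes: integral_partial_R omega = integral_R d omega with d omega = (∂Q/∂x - ∂P/∂y) dx ∧ dy.
  ∂Q/∂x = -2*y - 3
  ∂P/∂y = -6*y - 3
  integrand = ∂Q/∂x - ∂P/∂y = 4*y.
Integrating over R: integral_0^1 integral_0^{1-x} (4*y) dy dx = 2/3.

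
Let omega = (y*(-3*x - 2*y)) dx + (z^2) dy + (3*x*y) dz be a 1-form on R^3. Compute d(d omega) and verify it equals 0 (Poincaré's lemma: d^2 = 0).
d(d omega) = 0

Step 1: d omega = sum_{i<j} (∂f_j/∂x_i - ∂f_i/∂x_j) dx_i ∧ dx_j:
  coeff of dx ∧ dy: 3*x + 4*y
  coeff of dx ∧ dz: 3*y
  coeff of dy ∧ dz: 3*x - 2*z
Step 2: Apply d again to each 2-form coefficient. The only possible 3-form in R^3 is dx ∧ dy ∧ dz, with coefficient
  ∂(coeff of dy∧dz)/∂x - ∂(coeff of dx∧dz)/∂y + ∂(coeff of dx∧dy)/∂z
  = ∂/∂x (3*x - 2*z) - ∂/∂y (3*y) + ∂/∂z (3*x + 4*y).
Each of these terms simplifies to sums of mixed partials that cancel in pairs. The result is 0 (by equality of mixed partials for smooth functions — Schwarz / Clairaut).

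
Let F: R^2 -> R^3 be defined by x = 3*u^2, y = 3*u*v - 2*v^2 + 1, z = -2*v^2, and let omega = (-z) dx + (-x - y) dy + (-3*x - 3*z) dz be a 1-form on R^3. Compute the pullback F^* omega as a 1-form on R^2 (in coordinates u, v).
F^* omega = (3*v*(-3*u^2 + u*v + 2*v^2 - 1)) du + (-9*u^3 + 39*u^2*v + 18*u*v^2 - 3*u - 32*v^3 + 4*v) dv

Using F^*(f dg) = (f ∘ F) d(g ∘ F), substitute each coordinate x_i by F_i(u, v) in f_i, and replace dx_i by d F_i = (∂F_i/∂u) du + (∂F_i/∂v) dv.
  For the x component: f_1(F) = 2*v^2; d F_1 = (6*u) du + (0) dv
  For the y component: f_2(F) = -3*u^2 - 3*u*v + 2*v^2 - 1; d F_2 = (3*v) du + (3*u - 4*v) dv
  For the z component: f_3(F) = -9*u^2 + 6*v^2; d F_3 = (0) du + (-4*v) dv
Combining and collecting du, dv coefficients:
  coeff of du: 3*v*(-3*u^2 + u*v + 2*v^2 - 1)
  coeff of dv: -9*u^3 + 39*u^2*v + 18*u*v^2 - 3*u - 32*v^3 + 4*v
F^* omega = (3*v*(-3*u^2 + u*v + 2*v^2 - 1)) du + (-9*u^3 + 39*u^2*v + 18*u*v^2 - 3*u - 32*v^3 + 4*v) dv.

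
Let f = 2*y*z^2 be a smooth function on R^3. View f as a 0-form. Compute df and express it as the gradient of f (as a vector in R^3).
df = (0) dx + (2*z^2) dy + (4*y*z) dz; grad f = (0, 2*z^2, 4*y*z)

For a 0-form f, d f = (∂f/∂x) dx + (∂f/∂y) dy + (∂f/∂z) dz. The components of the vector representation are exactly the entries of grad f in Cartesian coordinates:
  ∂f/∂x = 0
  ∂f/∂y = 2*z^2
  ∂f/∂z = 4*y*z.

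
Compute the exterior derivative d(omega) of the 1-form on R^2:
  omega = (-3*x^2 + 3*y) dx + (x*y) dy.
d(omega) = (y - 3) dx ∧ dy

For a 1-form omega = sum_i f_i dx_i, the exterior derivative is
  d(omega) = sum_{i < j} (∂f_j/∂x_i - ∂f_i/∂x_j) dx_i ∧ dx_j.
  coefficient of dx ∧ dy: ∂f_2/∂x - ∂f_1/∂y = ∂(x*y)/∂x - ∂(-3*x^2 + 3*y)/∂y = y - 3
Assembling: d(omega) = (y - 3) dx ∧ dy.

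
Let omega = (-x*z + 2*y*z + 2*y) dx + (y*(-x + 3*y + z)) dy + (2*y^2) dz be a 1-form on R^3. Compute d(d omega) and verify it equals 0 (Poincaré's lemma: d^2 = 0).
d(d omega) = 0

Step 1: d omega = sum_{i<j} (∂f_j/∂x_i - ∂f_i/∂x_j) dx_i ∧ dx_j:
  coeff of dx ∧ dy: -y - 2*z - 2
  coeff of dx ∧ dz: x - 2*y
  coeff of dy ∧ dz: 3*y
Step 2: Apply d again to each 2-form coefficient. The only possible 3-form in R^3 is dx ∧ dy ∧ dz, with coefficient
  ∂(coeff of dy∧dz)/∂x - ∂(coeff of dx∧dz)/∂y + ∂(coeff of dx∧dy)/∂z
  = ∂/∂x (3*y) - ∂/∂y (x - 2*y) + ∂/∂z (-y - 2*z - 2).
Each of these terms simplifies to sums of mixed partials that cancel in pairs. The result is 0 (by equality of mixed partials for smooth functions — Schwarz / Clairaut).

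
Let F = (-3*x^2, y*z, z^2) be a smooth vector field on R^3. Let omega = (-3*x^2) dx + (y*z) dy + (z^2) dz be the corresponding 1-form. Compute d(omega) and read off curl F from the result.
d(omega) = (-y) dy ∧ dz + (0) dz ∧ dx + (0) dx ∧ dy; curl F = (-y, 0, 0)

d omega = sum_{i<j} (∂f_j/∂x_i - ∂f_i/∂x_j) dx_i ∧ dx_j. Under the identification (dy ∧ dz, dz ∧ dx, dx ∧ dy) ↔ (e_x, e_y, e_z), the coefficients are exactly the components of curl F. Compute:
  ∂R/∂y - ∂Q/∂z = (0) - (y) = -y
  ∂P/∂z - ∂R/∂x = (0) - (0) = 0
  ∂Q/∂x - ∂P/∂y = (0) - (0) = 0.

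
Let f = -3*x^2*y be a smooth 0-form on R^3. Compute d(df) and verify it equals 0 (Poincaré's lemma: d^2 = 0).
d(df) = 0

Step 1: df = sum_i (∂f/∂x_i) dx_i = (-6*x*y) dx + (-3*x^2) dy + (0) dz.
Step 2: Apply d again. Using the 1-form formula, the coefficient of dx ∧ dy in d(df) is ∂^2 f/∂x ∂y - ∂^2 f/∂y ∂x = (-6*x) - (-6*x) = 0 (equality of mixed partials for smooth f).
Similarly for dx ∧ dz and dy ∧ dz — all coefficients vanish. So d(df) = 0.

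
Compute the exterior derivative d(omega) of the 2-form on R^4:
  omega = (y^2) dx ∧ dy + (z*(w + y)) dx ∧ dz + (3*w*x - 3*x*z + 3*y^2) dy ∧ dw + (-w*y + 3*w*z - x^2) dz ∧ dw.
d(omega) = (-z) dx ∧ dy ∧ dz + (-2*x + z) dx ∧ dz ∧ dw + (3*w - 3*z) dx ∧ dy ∧ dw + (-w + 3*x) dy ∧ dz ∧ dw

For a 2-form omega = sum_{i<j} g_{ij} dx_i ∧ dx_j, the exterior derivative is
  d(omega) = sum_{i<j} d(g_{ij}) ∧ dx_i ∧ dx_j = sum_{i<j, k} (∂g_{ij}/∂x_k) dx_k ∧ dx_i ∧ dx_j.
Expand each term, using dx_k ∧ dx_i ∧ dx_j = sgn(permutation) dx_{(a)} ∧ dx_{(b)} ∧ dx_{(c)} with (a < b < c) sorted:
  d(z*(w + y)) includes (∂/∂y)(z*(w + y)) dy = (z) dy, which multiplied by dx ∧ dz gives (-z) dx ∧ dy ∧ dz
  d(z*(w + y)) includes (∂/∂w)(z*(w + y)) dw = (z) dw, which multiplied by dx ∧ dz gives (z) dx ∧ dz ∧ dw
  d(3*w*x - 3*x*z + 3*y^2) includes (∂/∂x)(3*w*x - 3*x*z + 3*y^2) dx = (3*w - 3*z) dx, which multiplied by dy ∧ dw gives (3*w - 3*z) dx ∧ dy ∧ dw
  d(3*w*x - 3*x*z + 3*y^2) includes (∂/∂z)(3*w*x - 3*x*z + 3*y^2) dz = (-3*x) dz, which multiplied by dy ∧ dw gives (3*x) dy ∧ dz ∧ dw
  d(-w*y + 3*w*z - x^2) includes (∂/∂x)(-w*y + 3*w*z - x^2) dx = (-2*x) dx, which multiplied by dz ∧ dw gives (-2*x) dx ∧ dz ∧ dw
  d(-w*y + 3*w*z - x^2) includes (∂/∂y)(-w*y + 3*w*z - x^2) dy = (-w) dy, which multiplied by dz ∧ dw gives (-w) dy ∧ dz ∧ dw
Collecting like 3-forms: d(omega) = (-z) dx ∧ dy ∧ dz + (-2*x + z) dx ∧ dz ∧ dw + (3*w - 3*z) dx ∧ dy ∧ dw + (-w + 3*x) dy ∧ dz ∧ dw.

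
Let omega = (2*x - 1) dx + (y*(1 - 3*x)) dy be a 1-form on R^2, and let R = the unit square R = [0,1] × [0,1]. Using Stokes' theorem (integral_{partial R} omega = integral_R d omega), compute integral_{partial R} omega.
integral_(partial R) omega = -3/2

Stokes: integral_partial_R omega = integral_R d omega with d omega = (∂Q/∂x - ∂P/∂y) dx ∧ dy.
  ∂Q/∂x = -3*y
  ∂P/∂y = 0
  integrand = ∂Q/∂x - ∂P/∂y = -3*y.
Integrating over R: integral_0^1 integral_0^1 (-3*y) dx dy = -3/2.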